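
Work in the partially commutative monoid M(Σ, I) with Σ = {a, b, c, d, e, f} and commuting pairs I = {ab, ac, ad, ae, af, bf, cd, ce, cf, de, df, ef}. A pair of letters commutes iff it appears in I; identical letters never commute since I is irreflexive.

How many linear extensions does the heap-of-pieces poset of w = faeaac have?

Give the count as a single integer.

drop 0:f onto floor
drop 1:a onto floor
drop 2:e onto floor
drop 3:a onto {1:a}
drop 4:a onto {3:a}
drop 5:c onto floor
ground layer = {0:f, 1:a, 2:e, 5:c}
drop-orders for the pieces not yet dropped (sum over which currently-grounded one goes next):
  1 to go: {0} 1  {2} 1  {4} 1  {5} 1
  2 to go: {0,2} 2  {0,4} 2  {0,5} 2  {2,4} 2  {2,5} 2  {3,4} 1  {4,5} 2
  3 to go: {0,2,4} 6  {0,2,5} 6  {0,3,4} 3  {0,4,5} 6  {1,3,4} 1  {2,3,4} 3  {2,4,5} 6  {3,4,5} 3
  4 to go: {0,1,3,4} 4  {0,2,3,4} 12  {0,2,4,5} 24  {0,3,4,5} 12  {1,2,3,4} 4  {1,3,4,5} 4  {2,3,4,5} 12
  if 0:f drops first: 20 orders
  if 1:a drops first: 60 orders
  if 2:e drops first: 20 orders
  if 5:c drops first: 20 orders
heap linearizations: 120

120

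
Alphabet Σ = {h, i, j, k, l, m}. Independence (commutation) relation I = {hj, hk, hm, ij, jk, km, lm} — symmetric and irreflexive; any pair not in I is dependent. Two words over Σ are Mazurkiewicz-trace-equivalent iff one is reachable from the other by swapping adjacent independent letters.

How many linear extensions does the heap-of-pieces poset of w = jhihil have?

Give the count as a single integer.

drop 0:j onto floor
drop 1:h onto floor
drop 2:i onto {1:h}
drop 3:h onto {2:i}
drop 4:i onto {3:h}
drop 5:l onto {0:j, 4:i}
ground layer = {0:j, 1:h}
drop-orders for the pieces not yet dropped (sum over which currently-grounded one goes next):
  1 to go: {5} 1
  2 to go: {0,5} 1  {4,5} 1
  3 to go: {0,4,5} 2  {3,4,5} 1
  4 to go: {0,3,4,5} 3  {2,3,4,5} 1
  if 0:j drops first: 1 orders
  if 1:h drops first: 4 orders
heap linearizations: 5

5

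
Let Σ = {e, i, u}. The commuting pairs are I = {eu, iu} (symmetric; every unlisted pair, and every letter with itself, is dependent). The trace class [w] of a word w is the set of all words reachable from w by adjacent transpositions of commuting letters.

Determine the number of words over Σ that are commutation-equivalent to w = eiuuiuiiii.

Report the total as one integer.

piece 0:e — minimal
piece 1:i rests on {0:e}
piece 2:u — minimal
piece 3:u rests on {2:u}
piece 4:i rests on {1:i}
piece 5:u rests on {3:u}
piece 6:i rests on {4:i}
piece 7:i rests on {6:i}
piece 8:i rests on {7:i}
piece 9:i rests on {8:i}
minimal pieces: {0:e, 2:u}
ways to finish when only these pieces remain (= sum over removing one remaining piece with nothing left below it):
  1 left: {5}→1  {9}→1
  2 left: {3,5}→1  {5,9}→2  {8,9}→1
  3 left: {2,3,5}→1  {3,5,9}→3  {5,8,9}→3  {7,8,9}→1
  4 left: {2,3,5,9}→4  {3,5,8,9}→6  {5,7,8,9}→4  {6,7,8,9}→1
  5 left: {2,3,5,8,9}→10  {3,5,7,8,9}→10  {4,6,7,8,9}→1  {5,6,7,8,9}→5
  6 left: {1,4,6,7,8,9}→1  {2,3,5,7,8,9}→20  {3,5,6,7,8,9}→15  {4,5,6,7,8,9}→6
  7 left: {0,1,4,6,7,8,9}→1  {1,4,5,6,7,8,9}→7  {2,3,5,6,7,8,9}→35  {3,4,5,6,7,8,9}→21
  8 left: {0,1,4,5,6,7,8,9}→8  {1,3,4,5,6,7,8,9}→28  {2,3,4,5,6,7,8,9}→56
  placing 0:e first → 84 extensions
  placing 2:u first → 36 extensions
total linear extensions = 120

120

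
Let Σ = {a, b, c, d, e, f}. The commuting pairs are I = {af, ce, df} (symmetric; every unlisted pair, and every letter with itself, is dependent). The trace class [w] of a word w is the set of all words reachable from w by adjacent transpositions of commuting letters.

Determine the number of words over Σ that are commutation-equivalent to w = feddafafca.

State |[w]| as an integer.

15

piece 0:f — minimal
piece 1:e rests on {0:f}
piece 2:d rests on {1:e}
piece 3:d rests on {2:d}
piece 4:a rests on {3:d}
piece 5:f rests on {1:e}
piece 6:a rests on {4:a}
piece 7:f rests on {5:f}
piece 8:c rests on {6:a, 7:f}
piece 9:a rests on {8:c}
minimal pieces: {0:f}
ways to finish when only these pieces remain (= sum over removing one remaining piece with nothing left below it):
  1 left: {9}→1
  2 left: {8,9}→1
  3 left: {6,8,9}→1  {7,8,9}→1
  4 left: {4,6,8,9}→1  {5,7,8,9}→1  {6,7,8,9}→2
  5 left: {3,4,6,8,9}→1  {4,6,7,8,9}→3  {5,6,7,8,9}→3
  6 left: {2,3,4,6,8,9}→1  {3,4,6,7,8,9}→4  {4,5,6,7,8,9}→6
  7 left: {2,3,4,6,7,8,9}→5  {3,4,5,6,7,8,9}→10
  8 left: {2,3,4,5,6,7,8,9}→15
  placing 0:f first → 15 extensions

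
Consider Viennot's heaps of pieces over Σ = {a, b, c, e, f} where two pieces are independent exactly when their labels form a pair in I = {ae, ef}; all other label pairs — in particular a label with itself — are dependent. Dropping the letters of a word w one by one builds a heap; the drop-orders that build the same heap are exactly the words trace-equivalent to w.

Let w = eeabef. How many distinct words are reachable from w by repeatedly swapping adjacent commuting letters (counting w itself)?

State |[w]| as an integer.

drop 0:e onto floor
drop 1:e onto {0:e}
drop 2:a onto floor
drop 3:b onto {1:e, 2:a}
drop 4:e onto {3:b}
drop 5:f onto {3:b}
ground layer = {0:e, 2:a}
drop-orders for the pieces not yet dropped (sum over which currently-grounded one goes next):
  1 to go: {4} 1  {5} 1
  2 to go: {4,5} 2
  3 to go: {3,4,5} 2
  4 to go: {1,3,4,5} 2  {2,3,4,5} 2
  if 0:e drops first: 4 orders
  if 2:a drops first: 2 orders
heap linearizations: 6

6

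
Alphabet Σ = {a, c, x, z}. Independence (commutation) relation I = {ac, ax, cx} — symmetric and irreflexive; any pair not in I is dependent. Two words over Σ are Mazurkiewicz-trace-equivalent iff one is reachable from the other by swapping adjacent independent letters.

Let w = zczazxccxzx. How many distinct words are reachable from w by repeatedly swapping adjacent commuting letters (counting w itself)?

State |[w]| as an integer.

6

#0=z has no predecessor
#1=c depends on [0:z]
#2=z depends on [1:c]
#3=a depends on [2:z]
#4=z depends on [3:a]
#5=x depends on [4:z]
#6=c depends on [4:z]
#7=c depends on [6:c]
#8=x depends on [5:x]
#9=z depends on [7:c, 8:x]
#10=x depends on [9:z]
sources: [0:z]
N(rest) = Σ N(rest − s) over sources s of rest; N(one piece) = 1:
  size 1 → [10]=1
  size 2 → [9,10]=1
  size 3 → [7,9,10]=1  [8,9,10]=1
  size 4 → [5,8,9,10]=1  [6,7,9,10]=1  [7,8,9,10]=2
  size 5 → [5,7,8,9,10]=3  [6,7,8,9,10]=3
  size 6 → [5,6,7,8,9,10]=6
  size 7 → [4,5,6,7,8,9,10]=6
  size 8 → [3,4,5,6,7,8,9,10]=6
  size 9 → [2,3,4,5,6,7,8,9,10]=6
  first=0(z) contributes 6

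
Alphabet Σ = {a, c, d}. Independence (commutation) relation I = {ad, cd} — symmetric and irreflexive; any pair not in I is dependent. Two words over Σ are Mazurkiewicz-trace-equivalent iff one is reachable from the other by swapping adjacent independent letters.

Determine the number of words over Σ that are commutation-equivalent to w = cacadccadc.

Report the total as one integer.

drop 0:c onto floor
drop 1:a onto {0:c}
drop 2:c onto {1:a}
drop 3:a onto {2:c}
drop 4:d onto floor
drop 5:c onto {3:a}
drop 6:c onto {5:c}
drop 7:a onto {6:c}
drop 8:d onto {4:d}
drop 9:c onto {7:a}
ground layer = {0:c, 4:d}
drop-orders for the pieces not yet dropped (sum over which currently-grounded one goes next):
  1 to go: {8} 1  {9} 1
  2 to go: {4,8} 1  {7,9} 1  {8,9} 2
  3 to go: {4,8,9} 3  {6,7,9} 1  {7,8,9} 3
  4 to go: {4,7,8,9} 6  {5,6,7,9} 1  {6,7,8,9} 4
  5 to go: {3,5,6,7,9} 1  {4,6,7,8,9} 10  {5,6,7,8,9} 5
  6 to go: {2,3,5,6,7,9} 1  {3,5,6,7,8,9} 6  {4,5,6,7,8,9} 15
  7 to go: {1,2,3,5,6,7,9} 1  {2,3,5,6,7,8,9} 7  {3,4,5,6,7,8,9} 21
  8 to go: {0,1,2,3,5,6,7,9} 1  {1,2,3,5,6,7,8,9} 8  {2,3,4,5,6,7,8,9} 28
  if 0:c drops first: 36 orders
  if 4:d drops first: 9 orders
heap linearizations: 45

45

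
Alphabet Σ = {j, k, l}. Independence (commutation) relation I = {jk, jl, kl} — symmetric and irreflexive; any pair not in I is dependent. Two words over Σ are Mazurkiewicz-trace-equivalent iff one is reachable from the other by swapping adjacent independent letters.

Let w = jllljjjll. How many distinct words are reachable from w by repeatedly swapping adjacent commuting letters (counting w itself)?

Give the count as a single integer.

piece 0:j — minimal
piece 1:l — minimal
piece 2:l rests on {1:l}
piece 3:l rests on {2:l}
piece 4:j rests on {0:j}
piece 5:j rests on {4:j}
piece 6:j rests on {5:j}
piece 7:l rests on {3:l}
piece 8:l rests on {7:l}
minimal pieces: {0:j, 1:l}
ways to finish when only these pieces remain (= sum over removing one remaining piece with nothing left below it):
  1 left: {6}→1  {8}→1
  2 left: {5,6}→1  {6,8}→2  {7,8}→1
  3 left: {3,7,8}→1  {4,5,6}→1  {5,6,8}→3  {6,7,8}→3
  4 left: {0,4,5,6}→1  {2,3,7,8}→1  {3,6,7,8}→4  {4,5,6,8}→4  {5,6,7,8}→6
  5 left: {0,4,5,6,8}→5  {1,2,3,7,8}→1  {2,3,6,7,8}→5  {3,5,6,7,8}→10  {4,5,6,7,8}→10
  6 left: {0,4,5,6,7,8}→15  {1,2,3,6,7,8}→6  {2,3,5,6,7,8}→15  {3,4,5,6,7,8}→20
  7 left: {0,3,4,5,6,7,8}→35  {1,2,3,5,6,7,8}→21  {2,3,4,5,6,7,8}→35
  placing 0:j first → 56 extensions
  placing 1:l first → 70 extensions
total linear extensions = 126

126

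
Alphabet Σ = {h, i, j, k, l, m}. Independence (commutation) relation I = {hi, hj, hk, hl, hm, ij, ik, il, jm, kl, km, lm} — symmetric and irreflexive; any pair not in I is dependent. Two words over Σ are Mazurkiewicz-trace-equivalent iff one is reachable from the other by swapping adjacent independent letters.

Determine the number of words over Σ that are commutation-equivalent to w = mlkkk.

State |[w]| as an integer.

#0=m has no predecessor
#1=l has no predecessor
#2=k has no predecessor
#3=k depends on [2:k]
#4=k depends on [3:k]
sources: [0:m, 1:l, 2:k]
N(rest) = Σ N(rest − s) over sources s of rest; N(one piece) = 1:
  size 1 → [0]=1  [1]=1  [4]=1
  size 2 → [0,1]=2  [0,4]=2  [1,4]=2  [3,4]=1
  size 3 → [0,1,4]=6  [0,3,4]=3  [1,3,4]=3  [2,3,4]=1
  first=0(m) contributes 4
  first=1(l) contributes 4
  first=2(k) contributes 12
|[w]| = 20

20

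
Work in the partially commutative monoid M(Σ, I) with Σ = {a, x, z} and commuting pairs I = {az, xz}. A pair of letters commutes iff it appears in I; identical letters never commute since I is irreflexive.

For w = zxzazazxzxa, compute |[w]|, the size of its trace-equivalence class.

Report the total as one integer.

#0=z has no predecessor
#1=x has no predecessor
#2=z depends on [0:z]
#3=a depends on [1:x]
#4=z depends on [2:z]
#5=a depends on [3:a]
#6=z depends on [4:z]
#7=x depends on [5:a]
#8=z depends on [6:z]
#9=x depends on [7:x]
#10=a depends on [9:x]
sources: [0:z, 1:x]
N(rest) = Σ N(rest − s) over sources s of rest; N(one piece) = 1:
  size 1 → [8]=1  [10]=1
  size 2 → [6,8]=1  [8,10]=2  [9,10]=1
  size 3 → [4,6,8]=1  [6,8,10]=3  [7,9,10]=1  [8,9,10]=3
  size 4 → [2,4,6,8]=1  [4,6,8,10]=4  [5,7,9,10]=1  [6,8,9,10]=6  [7,8,9,10]=4
  size 5 → [0,2,4,6,8]=1  [2,4,6,8,10]=5  [3,5,7,9,10]=1  [4,6,8,9,10]=10  [5,7,8,9,10]=5  [6,7,8,9,10]=10
  size 6 → [0,2,4,6,8,10]=6  [1,3,5,7,9,10]=1  [2,4,6,8,9,10]=15  [3,5,7,8,9,10]=6  [4,6,7,8,9,10]=20  [5,6,7,8,9,10]=15
  size 7 → [0,2,4,6,8,9,10]=21  [1,3,5,7,8,9,10]=7  [2,4,6,7,8,9,10]=35  [3,5,6,7,8,9,10]=21  [4,5,6,7,8,9,10]=35
  size 8 → [0,2,4,6,7,8,9,10]=56  [1,3,5,6,7,8,9,10]=28  [2,4,5,6,7,8,9,10]=70  [3,4,5,6,7,8,9,10]=56
  size 9 → [0,2,4,5,6,7,8,9,10]=126  [1,3,4,5,6,7,8,9,10]=84  [2,3,4,5,6,7,8,9,10]=126
  first=0(z) contributes 210
  first=1(x) contributes 252
|[w]| = 462

462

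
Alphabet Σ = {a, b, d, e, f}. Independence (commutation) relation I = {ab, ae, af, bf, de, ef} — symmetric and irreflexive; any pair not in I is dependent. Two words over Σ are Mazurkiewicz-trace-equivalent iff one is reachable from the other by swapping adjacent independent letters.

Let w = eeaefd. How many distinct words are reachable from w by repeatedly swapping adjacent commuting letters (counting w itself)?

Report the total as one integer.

40

#0=e has no predecessor
#1=e depends on [0:e]
#2=a has no predecessor
#3=e depends on [1:e]
#4=f has no predecessor
#5=d depends on [2:a, 4:f]
sources: [0:e, 2:a, 4:f]
N(rest) = Σ N(rest − s) over sources s of rest; N(one piece) = 1:
  size 1 → [3]=1  [5]=1
  size 2 → [1,3]=1  [2,5]=1  [3,5]=2  [4,5]=1
  size 3 → [0,1,3]=1  [1,3,5]=3  [2,3,5]=3  [2,4,5]=2  [3,4,5]=3
  size 4 → [0,1,3,5]=4  [1,2,3,5]=6  [1,3,4,5]=6  [2,3,4,5]=8
  first=0(e) contributes 20
  first=2(a) contributes 10
  first=4(f) contributes 10
|[w]| = 40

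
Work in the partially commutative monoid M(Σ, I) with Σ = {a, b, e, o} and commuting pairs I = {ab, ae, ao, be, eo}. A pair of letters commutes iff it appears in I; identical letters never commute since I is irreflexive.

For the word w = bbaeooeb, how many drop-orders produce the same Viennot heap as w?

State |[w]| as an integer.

#0=b has no predecessor
#1=b depends on [0:b]
#2=a has no predecessor
#3=e has no predecessor
#4=o depends on [1:b]
#5=o depends on [4:o]
#6=e depends on [3:e]
#7=b depends on [5:o]
sources: [0:b, 2:a, 3:e]
N(rest) = Σ N(rest − s) over sources s of rest; N(one piece) = 1:
  size 1 → [2]=1  [6]=1  [7]=1
  size 2 → [2,6]=2  [2,7]=2  [3,6]=1  [5,7]=1  [6,7]=2
  size 3 → [2,3,6]=3  [2,5,7]=3  [2,6,7]=6  [3,6,7]=3  [4,5,7]=1  [5,6,7]=3
  size 4 → [1,4,5,7]=1  [2,3,6,7]=12  [2,4,5,7]=4  [2,5,6,7]=12  [3,5,6,7]=6  [4,5,6,7]=4
  size 5 → [0,1,4,5,7]=1  [1,2,4,5,7]=5  [1,4,5,6,7]=5  [2,3,5,6,7]=30  [2,4,5,6,7]=20  [3,4,5,6,7]=10
  size 6 → [0,1,2,4,5,7]=6  [0,1,4,5,6,7]=6  [1,2,4,5,6,7]=30  [1,3,4,5,6,7]=15  [2,3,4,5,6,7]=60
  first=0(b) contributes 105
  first=2(a) contributes 21
  first=3(e) contributes 42
|[w]| = 168

168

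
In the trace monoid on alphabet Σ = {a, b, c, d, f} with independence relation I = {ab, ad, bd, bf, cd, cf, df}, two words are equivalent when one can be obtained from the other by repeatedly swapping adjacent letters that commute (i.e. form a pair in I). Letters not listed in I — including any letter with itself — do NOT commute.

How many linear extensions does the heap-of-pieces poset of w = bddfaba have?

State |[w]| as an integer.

210

piece 0:b — minimal
piece 1:d — minimal
piece 2:d rests on {1:d}
piece 3:f — minimal
piece 4:a rests on {3:f}
piece 5:b rests on {0:b}
piece 6:a rests on {4:a}
minimal pieces: {0:b, 1:d, 3:f}
ways to finish when only these pieces remain (= sum over removing one remaining piece with nothing left below it):
  1 left: {2}→1  {5}→1  {6}→1
  2 left: {0,5}→1  {1,2}→1  {2,5}→2  {2,6}→2  {4,6}→1  {5,6}→2
  3 left: {0,2,5}→3  {0,5,6}→3  {1,2,5}→3  {1,2,6}→3  {2,4,6}→3  {2,5,6}→6  {3,4,6}→1  {4,5,6}→3
  4 left: {0,1,2,5}→6  {0,2,5,6}→12  {0,4,5,6}→6  {1,2,4,6}→6  {1,2,5,6}→12  {2,3,4,6}→4  {2,4,5,6}→12  {3,4,5,6}→4
  5 left: {0,1,2,5,6}→30  {0,2,4,5,6}→30  {0,3,4,5,6}→10  {1,2,3,4,6}→10  {1,2,4,5,6}→30  {2,3,4,5,6}→20
  placing 0:b first → 60 extensions
  placing 1:d first → 60 extensions
  placing 3:f first → 90 extensions
total linear extensions = 210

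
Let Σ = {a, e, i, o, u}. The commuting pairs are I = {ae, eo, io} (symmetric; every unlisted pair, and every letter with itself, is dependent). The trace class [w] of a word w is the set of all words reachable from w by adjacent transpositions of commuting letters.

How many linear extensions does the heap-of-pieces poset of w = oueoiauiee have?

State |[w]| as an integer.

3

#0=o has no predecessor
#1=u depends on [0:o]
#2=e depends on [1:u]
#3=o depends on [1:u]
#4=i depends on [2:e]
#5=a depends on [3:o, 4:i]
#6=u depends on [5:a]
#7=i depends on [6:u]
#8=e depends on [7:i]
#9=e depends on [8:e]
sources: [0:o]
N(rest) = Σ N(rest − s) over sources s of rest; N(one piece) = 1:
  size 1 → [9]=1
  size 2 → [8,9]=1
  size 3 → [7,8,9]=1
  size 4 → [6,7,8,9]=1
  size 5 → [5,6,7,8,9]=1
  size 6 → [3,5,6,7,8,9]=1  [4,5,6,7,8,9]=1
  size 7 → [2,4,5,6,7,8,9]=1  [3,4,5,6,7,8,9]=2
  size 8 → [2,3,4,5,6,7,8,9]=3
  first=0(o) contributes 3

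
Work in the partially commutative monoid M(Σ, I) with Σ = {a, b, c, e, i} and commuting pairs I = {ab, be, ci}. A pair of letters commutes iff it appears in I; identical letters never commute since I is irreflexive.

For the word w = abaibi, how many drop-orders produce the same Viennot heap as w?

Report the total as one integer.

#0=a has no predecessor
#1=b has no predecessor
#2=a depends on [0:a]
#3=i depends on [1:b, 2:a]
#4=b depends on [3:i]
#5=i depends on [4:b]
sources: [0:a, 1:b]
N(rest) = Σ N(rest − s) over sources s of rest; N(one piece) = 1:
  size 1 → [5]=1
  size 2 → [4,5]=1
  size 3 → [3,4,5]=1
  size 4 → [1,3,4,5]=1  [2,3,4,5]=1
  first=0(a) contributes 2
  first=1(b) contributes 1
|[w]| = 3

3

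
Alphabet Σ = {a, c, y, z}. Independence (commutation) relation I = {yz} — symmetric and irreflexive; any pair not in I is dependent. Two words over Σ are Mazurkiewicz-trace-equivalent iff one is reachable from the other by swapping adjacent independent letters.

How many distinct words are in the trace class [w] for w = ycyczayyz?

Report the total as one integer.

3

piece 0:y — minimal
piece 1:c rests on {0:y}
piece 2:y rests on {1:c}
piece 3:c rests on {2:y}
piece 4:z rests on {3:c}
piece 5:a rests on {4:z}
piece 6:y rests on {5:a}
piece 7:y rests on {6:y}
piece 8:z rests on {5:a}
minimal pieces: {0:y}
ways to finish when only these pieces remain (= sum over removing one remaining piece with nothing left below it):
  1 left: {7}→1  {8}→1
  2 left: {6,7}→1  {7,8}→2
  3 left: {6,7,8}→3
  4 left: {5,6,7,8}→3
  5 left: {4,5,6,7,8}→3
  6 left: {3,4,5,6,7,8}→3
  7 left: {2,3,4,5,6,7,8}→3
  placing 0:y first → 3 extensions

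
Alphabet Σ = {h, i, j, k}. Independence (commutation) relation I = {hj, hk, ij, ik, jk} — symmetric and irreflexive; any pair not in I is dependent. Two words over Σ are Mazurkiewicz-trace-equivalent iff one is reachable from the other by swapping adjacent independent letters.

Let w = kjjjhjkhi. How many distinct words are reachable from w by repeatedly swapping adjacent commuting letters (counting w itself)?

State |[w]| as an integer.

1260

#0=k has no predecessor
#1=j has no predecessor
#2=j depends on [1:j]
#3=j depends on [2:j]
#4=h has no predecessor
#5=j depends on [3:j]
#6=k depends on [0:k]
#7=h depends on [4:h]
#8=i depends on [7:h]
sources: [0:k, 1:j, 4:h]
N(rest) = Σ N(rest − s) over sources s of rest; N(one piece) = 1:
  size 1 → [5]=1  [6]=1  [8]=1
  size 2 → [0,6]=1  [3,5]=1  [5,6]=2  [5,8]=2  [6,8]=2  [7,8]=1
  size 3 → [0,5,6]=3  [0,6,8]=3  [2,3,5]=1  [3,5,6]=3  [3,5,8]=3  [4,7,8]=1  [5,6,8]=6  [5,7,8]=3  [6,7,8]=3
  size 4 → [0,3,5,6]=6  [0,5,6,8]=12  [0,6,7,8]=6  [1,2,3,5]=1  [2,3,5,6]=4  [2,3,5,8]=4  [3,5,6,8]=12  [3,5,7,8]=6  [4,5,7,8]=4  [4,6,7,8]=4  [5,6,7,8]=12
  size 5 → [0,2,3,5,6]=10  [0,3,5,6,8]=30  [0,4,6,7,8]=10  [0,5,6,7,8]=30  [1,2,3,5,6]=5  [1,2,3,5,8]=5  [2,3,5,6,8]=20  [2,3,5,7,8]=10  [3,4,5,7,8]=10  [3,5,6,7,8]=30  [4,5,6,7,8]=20
  size 6 → [0,1,2,3,5,6]=15  [0,2,3,5,6,8]=60  [0,3,5,6,7,8]=90  [0,4,5,6,7,8]=60  [1,2,3,5,6,8]=30  [1,2,3,5,7,8]=15  [2,3,4,5,7,8]=20  [2,3,5,6,7,8]=60  [3,4,5,6,7,8]=60
  size 7 → [0,1,2,3,5,6,8]=105  [0,2,3,5,6,7,8]=210  [0,3,4,5,6,7,8]=210  [1,2,3,4,5,7,8]=35  [1,2,3,5,6,7,8]=105  [2,3,4,5,6,7,8]=140
  first=0(k) contributes 280
  first=1(j) contributes 560
  first=4(h) contributes 420
|[w]| = 1260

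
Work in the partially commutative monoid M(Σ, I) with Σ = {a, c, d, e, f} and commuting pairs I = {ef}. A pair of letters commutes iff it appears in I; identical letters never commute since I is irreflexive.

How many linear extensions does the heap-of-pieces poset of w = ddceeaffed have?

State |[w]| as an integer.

3

0(d) covers ∅
1(d) covers 0:d
2(c) covers 1:d
3(e) covers 2:c
4(e) covers 3:e
5(a) covers 4:e
6(f) covers 5:a
7(f) covers 6:f
8(e) covers 5:a
9(d) covers 7:f, 8:e
floor of heap: 0:d
completions by unplaced set U, small U first (add the entries for U minus each lowest piece of U):
  |U|=1: {9}:1
  |U|=2: {7,9}:1  {8,9}:1
  |U|=3: {6,7,9}:1  {7,8,9}:2
  |U|=4: {6,7,8,9}:3
  |U|=5: {5,6,7,8,9}:3
  |U|=6: {4,5,6,7,8,9}:3
  |U|=7: {3,4,5,6,7,8,9}:3
  |U|=8: {2,3,4,5,6,7,8,9}:3
  start at 0(d): 3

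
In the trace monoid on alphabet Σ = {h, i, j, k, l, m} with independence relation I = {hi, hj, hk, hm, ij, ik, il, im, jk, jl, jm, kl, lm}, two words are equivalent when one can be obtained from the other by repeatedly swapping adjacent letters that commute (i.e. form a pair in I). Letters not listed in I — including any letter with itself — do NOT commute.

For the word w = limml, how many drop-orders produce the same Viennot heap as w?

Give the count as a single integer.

30

#0=l has no predecessor
#1=i has no predecessor
#2=m has no predecessor
#3=m depends on [2:m]
#4=l depends on [0:l]
sources: [0:l, 1:i, 2:m]
N(rest) = Σ N(rest − s) over sources s of rest; N(one piece) = 1:
  size 1 → [1]=1  [3]=1  [4]=1
  size 2 → [0,4]=1  [1,3]=2  [1,4]=2  [2,3]=1  [3,4]=2
  size 3 → [0,1,4]=3  [0,3,4]=3  [1,2,3]=3  [1,3,4]=6  [2,3,4]=3
  first=0(l) contributes 12
  first=1(i) contributes 6
  first=2(m) contributes 12
|[w]| = 30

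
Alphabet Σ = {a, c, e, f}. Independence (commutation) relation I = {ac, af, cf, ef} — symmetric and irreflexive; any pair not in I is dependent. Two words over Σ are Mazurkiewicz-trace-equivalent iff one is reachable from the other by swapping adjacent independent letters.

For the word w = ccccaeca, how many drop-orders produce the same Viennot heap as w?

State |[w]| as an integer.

10

piece 0:c — minimal
piece 1:c rests on {0:c}
piece 2:c rests on {1:c}
piece 3:c rests on {2:c}
piece 4:a — minimal
piece 5:e rests on {3:c, 4:a}
piece 6:c rests on {5:e}
piece 7:a rests on {5:e}
minimal pieces: {0:c, 4:a}
ways to finish when only these pieces remain (= sum over removing one remaining piece with nothing left below it):
  1 left: {6}→1  {7}→1
  2 left: {6,7}→2
  3 left: {5,6,7}→2
  4 left: {3,5,6,7}→2  {4,5,6,7}→2
  5 left: {2,3,5,6,7}→2  {3,4,5,6,7}→4
  6 left: {1,2,3,5,6,7}→2  {2,3,4,5,6,7}→6
  placing 0:c first → 8 extensions
  placing 4:a first → 2 extensions
total linear extensions = 10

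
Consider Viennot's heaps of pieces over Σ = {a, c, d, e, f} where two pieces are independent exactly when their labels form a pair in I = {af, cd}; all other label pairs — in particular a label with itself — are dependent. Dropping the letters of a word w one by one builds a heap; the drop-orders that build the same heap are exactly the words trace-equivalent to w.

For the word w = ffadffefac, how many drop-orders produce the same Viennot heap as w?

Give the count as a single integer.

6

#0=f has no predecessor
#1=f depends on [0:f]
#2=a has no predecessor
#3=d depends on [1:f, 2:a]
#4=f depends on [3:d]
#5=f depends on [4:f]
#6=e depends on [5:f]
#7=f depends on [6:e]
#8=a depends on [6:e]
#9=c depends on [7:f, 8:a]
sources: [0:f, 2:a]
N(rest) = Σ N(rest − s) over sources s of rest; N(one piece) = 1:
  size 1 → [9]=1
  size 2 → [7,9]=1  [8,9]=1
  size 3 → [7,8,9]=2
  size 4 → [6,7,8,9]=2
  size 5 → [5,6,7,8,9]=2
  size 6 → [4,5,6,7,8,9]=2
  size 7 → [3,4,5,6,7,8,9]=2
  size 8 → [1,3,4,5,6,7,8,9]=2  [2,3,4,5,6,7,8,9]=2
  first=0(f) contributes 4
  first=2(a) contributes 2
|[w]| = 6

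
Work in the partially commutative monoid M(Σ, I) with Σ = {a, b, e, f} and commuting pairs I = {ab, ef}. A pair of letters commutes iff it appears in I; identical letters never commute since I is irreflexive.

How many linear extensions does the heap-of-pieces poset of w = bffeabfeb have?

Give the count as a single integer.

#0=b has no predecessor
#1=f depends on [0:b]
#2=f depends on [1:f]
#3=e depends on [0:b]
#4=a depends on [2:f, 3:e]
#5=b depends on [2:f, 3:e]
#6=f depends on [4:a, 5:b]
#7=e depends on [4:a, 5:b]
#8=b depends on [6:f, 7:e]
sources: [0:b]
N(rest) = Σ N(rest − s) over sources s of rest; N(one piece) = 1:
  size 1 → [8]=1
  size 2 → [6,8]=1  [7,8]=1
  size 3 → [6,7,8]=2
  size 4 → [4,6,7,8]=2  [5,6,7,8]=2
  size 5 → [4,5,6,7,8]=4
  size 6 → [2,4,5,6,7,8]=4  [3,4,5,6,7,8]=4
  size 7 → [1,2,4,5,6,7,8]=4  [2,3,4,5,6,7,8]=8
  first=0(b) contributes 12

12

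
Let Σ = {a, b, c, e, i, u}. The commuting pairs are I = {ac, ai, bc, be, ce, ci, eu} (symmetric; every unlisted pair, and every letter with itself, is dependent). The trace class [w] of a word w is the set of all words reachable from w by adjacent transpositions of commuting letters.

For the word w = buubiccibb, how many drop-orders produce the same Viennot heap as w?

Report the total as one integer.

21

piece 0:b — minimal
piece 1:u rests on {0:b}
piece 2:u rests on {1:u}
piece 3:b rests on {2:u}
piece 4:i rests on {3:b}
piece 5:c rests on {2:u}
piece 6:c rests on {5:c}
piece 7:i rests on {4:i}
piece 8:b rests on {7:i}
piece 9:b rests on {8:b}
minimal pieces: {0:b}
ways to finish when only these pieces remain (= sum over removing one remaining piece with nothing left below it):
  1 left: {6}→1  {9}→1
  2 left: {5,6}→1  {6,9}→2  {8,9}→1
  3 left: {5,6,9}→3  {6,8,9}→3  {7,8,9}→1
  4 left: {4,7,8,9}→1  {5,6,8,9}→6  {6,7,8,9}→4
  5 left: {3,4,7,8,9}→1  {4,6,7,8,9}→5  {5,6,7,8,9}→10
  6 left: {3,4,6,7,8,9}→6  {4,5,6,7,8,9}→15
  7 left: {3,4,5,6,7,8,9}→21
  8 left: {2,3,4,5,6,7,8,9}→21
  placing 0:b first → 21 extensions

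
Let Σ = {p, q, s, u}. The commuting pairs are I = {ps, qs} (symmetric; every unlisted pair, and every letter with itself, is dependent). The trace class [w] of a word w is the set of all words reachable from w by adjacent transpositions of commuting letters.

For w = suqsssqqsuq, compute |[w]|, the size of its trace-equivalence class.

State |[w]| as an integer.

piece 0:s — minimal
piece 1:u rests on {0:s}
piece 2:q rests on {1:u}
piece 3:s rests on {1:u}
piece 4:s rests on {3:s}
piece 5:s rests on {4:s}
piece 6:q rests on {2:q}
piece 7:q rests on {6:q}
piece 8:s rests on {5:s}
piece 9:u rests on {7:q, 8:s}
piece 10:q rests on {9:u}
minimal pieces: {0:s}
ways to finish when only these pieces remain (= sum over removing one remaining piece with nothing left below it):
  1 left: {10}→1
  2 left: {9,10}→1
  3 left: {7,9,10}→1  {8,9,10}→1
  4 left: {5,8,9,10}→1  {6,7,9,10}→1  {7,8,9,10}→2
  5 left: {2,6,7,9,10}→1  {4,5,8,9,10}→1  {5,7,8,9,10}→3  {6,7,8,9,10}→3
  6 left: {2,6,7,8,9,10}→4  {3,4,5,8,9,10}→1  {4,5,7,8,9,10}→4  {5,6,7,8,9,10}→6
  7 left: {2,5,6,7,8,9,10}→10  {3,4,5,7,8,9,10}→5  {4,5,6,7,8,9,10}→10
  8 left: {2,4,5,6,7,8,9,10}→20  {3,4,5,6,7,8,9,10}→15
  9 left: {2,3,4,5,6,7,8,9,10}→35
  placing 0:s first → 35 extensions

35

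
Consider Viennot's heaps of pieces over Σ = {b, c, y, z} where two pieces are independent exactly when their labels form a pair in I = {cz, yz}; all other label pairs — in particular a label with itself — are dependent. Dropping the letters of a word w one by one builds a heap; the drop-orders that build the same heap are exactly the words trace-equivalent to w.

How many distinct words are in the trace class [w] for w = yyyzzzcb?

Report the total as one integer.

drop 0:y onto floor
drop 1:y onto {0:y}
drop 2:y onto {1:y}
drop 3:z onto floor
drop 4:z onto {3:z}
drop 5:z onto {4:z}
drop 6:c onto {2:y}
drop 7:b onto {5:z, 6:c}
ground layer = {0:y, 3:z}
drop-orders for the pieces not yet dropped (sum over which currently-grounded one goes next):
  1 to go: {7} 1
  2 to go: {5,7} 1  {6,7} 1
  3 to go: {2,6,7} 1  {4,5,7} 1  {5,6,7} 2
  4 to go: {1,2,6,7} 1  {2,5,6,7} 3  {3,4,5,7} 1  {4,5,6,7} 3
  5 to go: {0,1,2,6,7} 1  {1,2,5,6,7} 4  {2,4,5,6,7} 6  {3,4,5,6,7} 4
  6 to go: {0,1,2,5,6,7} 5  {1,2,4,5,6,7} 10  {2,3,4,5,6,7} 10
  if 0:y drops first: 20 orders
  if 3:z drops first: 15 orders
heap linearizations: 35

35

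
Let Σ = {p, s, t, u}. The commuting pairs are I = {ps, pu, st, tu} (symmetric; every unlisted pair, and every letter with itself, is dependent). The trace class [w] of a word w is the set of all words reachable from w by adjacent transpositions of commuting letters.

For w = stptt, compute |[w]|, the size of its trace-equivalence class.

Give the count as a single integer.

5

#0=s has no predecessor
#1=t has no predecessor
#2=p depends on [1:t]
#3=t depends on [2:p]
#4=t depends on [3:t]
sources: [0:s, 1:t]
N(rest) = Σ N(rest − s) over sources s of rest; N(one piece) = 1:
  size 1 → [0]=1  [4]=1
  size 2 → [0,4]=2  [3,4]=1
  size 3 → [0,3,4]=3  [2,3,4]=1
  first=0(s) contributes 1
  first=1(t) contributes 4
|[w]| = 5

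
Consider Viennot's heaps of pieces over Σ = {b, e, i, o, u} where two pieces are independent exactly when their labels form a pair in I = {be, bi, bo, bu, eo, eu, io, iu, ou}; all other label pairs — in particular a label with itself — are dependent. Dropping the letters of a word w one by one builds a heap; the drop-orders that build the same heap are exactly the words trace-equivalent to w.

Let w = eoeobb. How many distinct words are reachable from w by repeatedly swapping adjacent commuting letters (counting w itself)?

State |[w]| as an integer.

piece 0:e — minimal
piece 1:o — minimal
piece 2:e rests on {0:e}
piece 3:o rests on {1:o}
piece 4:b — minimal
piece 5:b rests on {4:b}
minimal pieces: {0:e, 1:o, 4:b}
ways to finish when only these pieces remain (= sum over removing one remaining piece with nothing left below it):
  1 left: {2}→1  {3}→1  {5}→1
  2 left: {0,2}→1  {1,3}→1  {2,3}→2  {2,5}→2  {3,5}→2  {4,5}→1
  3 left: {0,2,3}→3  {0,2,5}→3  {1,2,3}→3  {1,3,5}→3  {2,3,5}→6  {2,4,5}→3  {3,4,5}→3
  4 left: {0,1,2,3}→6  {0,2,3,5}→12  {0,2,4,5}→6  {1,2,3,5}→12  {1,3,4,5}→6  {2,3,4,5}→12
  placing 0:e first → 30 extensions
  placing 1:o first → 30 extensions
  placing 4:b first → 30 extensions
total linear extensions = 90

90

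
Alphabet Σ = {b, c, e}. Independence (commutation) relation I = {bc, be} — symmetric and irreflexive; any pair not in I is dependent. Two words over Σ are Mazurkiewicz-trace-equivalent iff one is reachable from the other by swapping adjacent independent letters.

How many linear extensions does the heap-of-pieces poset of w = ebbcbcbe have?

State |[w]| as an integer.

70

drop 0:e onto floor
drop 1:b onto floor
drop 2:b onto {1:b}
drop 3:c onto {0:e}
drop 4:b onto {2:b}
drop 5:c onto {3:c}
drop 6:b onto {4:b}
drop 7:e onto {5:c}
ground layer = {0:e, 1:b}
drop-orders for the pieces not yet dropped (sum over which currently-grounded one goes next):
  1 to go: {6} 1  {7} 1
  2 to go: {4,6} 1  {5,7} 1  {6,7} 2
  3 to go: {2,4,6} 1  {3,5,7} 1  {4,6,7} 3  {5,6,7} 3
  4 to go: {0,3,5,7} 1  {1,2,4,6} 1  {2,4,6,7} 4  {3,5,6,7} 4  {4,5,6,7} 6
  5 to go: {0,3,5,6,7} 5  {1,2,4,6,7} 5  {2,4,5,6,7} 10  {3,4,5,6,7} 10
  6 to go: {0,3,4,5,6,7} 15  {1,2,4,5,6,7} 15  {2,3,4,5,6,7} 20
  if 0:e drops first: 35 orders
  if 1:b drops first: 35 orders
heap linearizations: 70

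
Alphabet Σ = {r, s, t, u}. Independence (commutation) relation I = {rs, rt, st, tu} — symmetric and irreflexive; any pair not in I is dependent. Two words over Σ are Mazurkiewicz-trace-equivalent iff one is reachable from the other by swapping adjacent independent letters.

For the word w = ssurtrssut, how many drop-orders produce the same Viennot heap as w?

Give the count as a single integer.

#0=s has no predecessor
#1=s depends on [0:s]
#2=u depends on [1:s]
#3=r depends on [2:u]
#4=t has no predecessor
#5=r depends on [3:r]
#6=s depends on [2:u]
#7=s depends on [6:s]
#8=u depends on [5:r, 7:s]
#9=t depends on [4:t]
sources: [0:s, 4:t]
N(rest) = Σ N(rest − s) over sources s of rest; N(one piece) = 1:
  size 1 → [8]=1  [9]=1
  size 2 → [4,9]=1  [5,8]=1  [7,8]=1  [8,9]=2
  size 3 → [3,5,8]=1  [4,8,9]=3  [5,7,8]=2  [5,8,9]=3  [6,7,8]=1  [7,8,9]=3
  size 4 → [3,5,7,8]=3  [3,5,8,9]=4  [4,5,8,9]=6  [4,7,8,9]=6  [5,6,7,8]=3  [5,7,8,9]=8  [6,7,8,9]=4
  size 5 → [3,4,5,8,9]=10  [3,5,6,7,8]=6  [3,5,7,8,9]=15  [4,5,7,8,9]=20  [4,6,7,8,9]=10  [5,6,7,8,9]=15
  size 6 → [2,3,5,6,7,8]=6  [3,4,5,7,8,9]=45  [3,5,6,7,8,9]=36  [4,5,6,7,8,9]=45
  size 7 → [1,2,3,5,6,7,8]=6  [2,3,5,6,7,8,9]=42  [3,4,5,6,7,8,9]=126
  size 8 → [0,1,2,3,5,6,7,8]=6  [1,2,3,5,6,7,8,9]=48  [2,3,4,5,6,7,8,9]=168
  first=0(s) contributes 216
  first=4(t) contributes 54
|[w]| = 270

270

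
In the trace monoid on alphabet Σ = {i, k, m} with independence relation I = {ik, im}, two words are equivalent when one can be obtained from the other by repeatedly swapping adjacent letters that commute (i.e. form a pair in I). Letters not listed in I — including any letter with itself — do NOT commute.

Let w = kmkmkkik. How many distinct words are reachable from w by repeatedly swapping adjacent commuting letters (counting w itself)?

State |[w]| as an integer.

8

piece 0:k — minimal
piece 1:m rests on {0:k}
piece 2:k rests on {1:m}
piece 3:m rests on {2:k}
piece 4:k rests on {3:m}
piece 5:k rests on {4:k}
piece 6:i — minimal
piece 7:k rests on {5:k}
minimal pieces: {0:k, 6:i}
ways to finish when only these pieces remain (= sum over removing one remaining piece with nothing left below it):
  1 left: {6}→1  {7}→1
  2 left: {5,7}→1  {6,7}→2
  3 left: {4,5,7}→1  {5,6,7}→3
  4 left: {3,4,5,7}→1  {4,5,6,7}→4
  5 left: {2,3,4,5,7}→1  {3,4,5,6,7}→5
  6 left: {1,2,3,4,5,7}→1  {2,3,4,5,6,7}→6
  placing 0:k first → 7 extensions
  placing 6:i first → 1 extensions
total linear extensions = 8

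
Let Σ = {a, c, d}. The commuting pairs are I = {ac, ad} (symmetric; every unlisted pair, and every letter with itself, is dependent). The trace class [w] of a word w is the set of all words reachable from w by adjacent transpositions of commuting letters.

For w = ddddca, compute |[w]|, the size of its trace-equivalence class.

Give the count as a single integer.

6

0(d) covers ∅
1(d) covers 0:d
2(d) covers 1:d
3(d) covers 2:d
4(c) covers 3:d
5(a) covers ∅
floor of heap: 0:d, 5:a
completions by unplaced set U, small U first (add the entries for U minus each lowest piece of U):
  |U|=1: {4}:1  {5}:1
  |U|=2: {3,4}:1  {4,5}:2
  |U|=3: {2,3,4}:1  {3,4,5}:3
  |U|=4: {1,2,3,4}:1  {2,3,4,5}:4
  start at 0(d): 5
  start at 5(a): 1
sum over floor = 6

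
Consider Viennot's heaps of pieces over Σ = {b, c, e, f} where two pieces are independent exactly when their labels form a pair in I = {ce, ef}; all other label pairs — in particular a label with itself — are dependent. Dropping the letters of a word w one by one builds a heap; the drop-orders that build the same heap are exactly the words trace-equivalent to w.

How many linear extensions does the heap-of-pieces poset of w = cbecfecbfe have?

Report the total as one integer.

20

drop 0:c onto floor
drop 1:b onto {0:c}
drop 2:e onto {1:b}
drop 3:c onto {1:b}
drop 4:f onto {3:c}
drop 5:e onto {2:e}
drop 6:c onto {4:f}
drop 7:b onto {5:e, 6:c}
drop 8:f onto {7:b}
drop 9:e onto {7:b}
ground layer = {0:c}
drop-orders for the pieces not yet dropped (sum over which currently-grounded one goes next):
  1 to go: {8} 1  {9} 1
  2 to go: {8,9} 2
  3 to go: {7,8,9} 2
  4 to go: {5,7,8,9} 2  {6,7,8,9} 2
  5 to go: {2,5,7,8,9} 2  {4,6,7,8,9} 2  {5,6,7,8,9} 4
  6 to go: {2,5,6,7,8,9} 6  {3,4,6,7,8,9} 2  {4,5,6,7,8,9} 6
  7 to go: {2,4,5,6,7,8,9} 12  {3,4,5,6,7,8,9} 8
  8 to go: {2,3,4,5,6,7,8,9} 20
  if 0:c drops first: 20 orders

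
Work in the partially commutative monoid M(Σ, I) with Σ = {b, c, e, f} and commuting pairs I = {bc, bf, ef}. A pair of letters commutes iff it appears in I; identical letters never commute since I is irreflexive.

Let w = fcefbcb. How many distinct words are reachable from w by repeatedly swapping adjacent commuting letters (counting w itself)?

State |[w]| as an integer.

9

drop 0:f onto floor
drop 1:c onto {0:f}
drop 2:e onto {1:c}
drop 3:f onto {1:c}
drop 4:b onto {2:e}
drop 5:c onto {2:e, 3:f}
drop 6:b onto {4:b}
ground layer = {0:f}
drop-orders for the pieces not yet dropped (sum over which currently-grounded one goes next):
  1 to go: {5} 1  {6} 1
  2 to go: {3,5} 1  {4,6} 1  {5,6} 2
  3 to go: {3,5,6} 3  {4,5,6} 3
  4 to go: {2,4,5,6} 3  {3,4,5,6} 6
  5 to go: {2,3,4,5,6} 9
  if 0:f drops first: 9 orders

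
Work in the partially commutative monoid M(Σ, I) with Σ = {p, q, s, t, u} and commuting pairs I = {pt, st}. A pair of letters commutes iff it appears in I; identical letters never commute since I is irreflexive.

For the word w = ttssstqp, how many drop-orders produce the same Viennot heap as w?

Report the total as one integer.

20

drop 0:t onto floor
drop 1:t onto {0:t}
drop 2:s onto floor
drop 3:s onto {2:s}
drop 4:s onto {3:s}
drop 5:t onto {1:t}
drop 6:q onto {4:s, 5:t}
drop 7:p onto {6:q}
ground layer = {0:t, 2:s}
drop-orders for the pieces not yet dropped (sum over which currently-grounded one goes next):
  1 to go: {7} 1
  2 to go: {6,7} 1
  3 to go: {4,6,7} 1  {5,6,7} 1
  4 to go: {1,5,6,7} 1  {3,4,6,7} 1  {4,5,6,7} 2
  5 to go: {0,1,5,6,7} 1  {1,4,5,6,7} 3  {2,3,4,6,7} 1  {3,4,5,6,7} 3
  6 to go: {0,1,4,5,6,7} 4  {1,3,4,5,6,7} 6  {2,3,4,5,6,7} 4
  if 0:t drops first: 10 orders
  if 2:s drops first: 10 orders
heap linearizations: 20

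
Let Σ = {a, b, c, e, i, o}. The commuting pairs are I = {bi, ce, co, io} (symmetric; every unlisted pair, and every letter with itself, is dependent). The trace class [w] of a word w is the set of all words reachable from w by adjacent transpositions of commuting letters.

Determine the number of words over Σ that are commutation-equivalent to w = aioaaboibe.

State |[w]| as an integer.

8

0(a) covers ∅
1(i) covers 0:a
2(o) covers 0:a
3(a) covers 1:i, 2:o
4(a) covers 3:a
5(b) covers 4:a
6(o) covers 5:b
7(i) covers 4:a
8(b) covers 6:o
9(e) covers 7:i, 8:b
floor of heap: 0:a
completions by unplaced set U, small U first (add the entries for U minus each lowest piece of U):
  |U|=1: {9}:1
  |U|=2: {7,9}:1  {8,9}:1
  |U|=3: {6,8,9}:1  {7,8,9}:2
  |U|=4: {5,6,8,9}:1  {6,7,8,9}:3
  |U|=5: {5,6,7,8,9}:4
  |U|=6: {4,5,6,7,8,9}:4
  |U|=7: {3,4,5,6,7,8,9}:4
  |U|=8: {1,3,4,5,6,7,8,9}:4  {2,3,4,5,6,7,8,9}:4
  start at 0(a): 8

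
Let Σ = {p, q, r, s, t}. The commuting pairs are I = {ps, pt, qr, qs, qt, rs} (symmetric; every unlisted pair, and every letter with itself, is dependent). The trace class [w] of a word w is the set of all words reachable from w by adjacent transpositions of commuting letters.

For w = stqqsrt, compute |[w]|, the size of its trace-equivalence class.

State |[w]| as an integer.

#0=s has no predecessor
#1=t depends on [0:s]
#2=q has no predecessor
#3=q depends on [2:q]
#4=s depends on [1:t]
#5=r depends on [1:t]
#6=t depends on [4:s, 5:r]
sources: [0:s, 2:q]
N(rest) = Σ N(rest − s) over sources s of rest; N(one piece) = 1:
  size 1 → [3]=1  [6]=1
  size 2 → [2,3]=1  [3,6]=2  [4,6]=1  [5,6]=1
  size 3 → [2,3,6]=3  [3,4,6]=3  [3,5,6]=3  [4,5,6]=2
  size 4 → [1,4,5,6]=2  [2,3,4,6]=6  [2,3,5,6]=6  [3,4,5,6]=8
  size 5 → [0,1,4,5,6]=2  [1,3,4,5,6]=10  [2,3,4,5,6]=20
  first=0(s) contributes 30
  first=2(q) contributes 12
|[w]| = 42

42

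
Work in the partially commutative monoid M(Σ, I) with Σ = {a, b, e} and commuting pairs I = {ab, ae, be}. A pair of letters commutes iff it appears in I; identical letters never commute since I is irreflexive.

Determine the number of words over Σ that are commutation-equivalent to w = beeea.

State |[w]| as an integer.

piece 0:b — minimal
piece 1:e — minimal
piece 2:e rests on {1:e}
piece 3:e rests on {2:e}
piece 4:a — minimal
minimal pieces: {0:b, 1:e, 4:a}
ways to finish when only these pieces remain (= sum over removing one remaining piece with nothing left below it):
  1 left: {0}→1  {3}→1  {4}→1
  2 left: {0,3}→2  {0,4}→2  {2,3}→1  {3,4}→2
  3 left: {0,2,3}→3  {0,3,4}→6  {1,2,3}→1  {2,3,4}→3
  placing 0:b first → 4 extensions
  placing 1:e first → 12 extensions
  placing 4:a first → 4 extensions
total linear extensions = 20

20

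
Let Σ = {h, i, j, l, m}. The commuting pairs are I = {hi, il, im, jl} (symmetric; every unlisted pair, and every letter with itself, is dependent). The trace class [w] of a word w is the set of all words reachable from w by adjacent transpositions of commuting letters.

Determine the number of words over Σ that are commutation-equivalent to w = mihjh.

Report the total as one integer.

0(m) covers ∅
1(i) covers ∅
2(h) covers 0:m
3(j) covers 1:i, 2:h
4(h) covers 3:j
floor of heap: 0:m, 1:i
completions by unplaced set U, small U first (add the entries for U minus each lowest piece of U):
  |U|=1: {4}:1
  |U|=2: {3,4}:1
  |U|=3: {1,3,4}:1  {2,3,4}:1
  start at 0(m): 2
  start at 1(i): 1
sum over floor = 3

3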